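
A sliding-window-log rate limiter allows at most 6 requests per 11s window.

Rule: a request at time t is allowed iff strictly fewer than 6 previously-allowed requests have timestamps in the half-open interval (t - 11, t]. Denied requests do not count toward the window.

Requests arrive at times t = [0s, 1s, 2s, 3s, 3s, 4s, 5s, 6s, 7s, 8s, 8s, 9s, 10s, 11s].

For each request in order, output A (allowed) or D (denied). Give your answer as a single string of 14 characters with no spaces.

Answer: AAAAAADDDDDDDA

Derivation:
Tracking allowed requests in the window:
  req#1 t=0s: ALLOW
  req#2 t=1s: ALLOW
  req#3 t=2s: ALLOW
  req#4 t=3s: ALLOW
  req#5 t=3s: ALLOW
  req#6 t=4s: ALLOW
  req#7 t=5s: DENY
  req#8 t=6s: DENY
  req#9 t=7s: DENY
  req#10 t=8s: DENY
  req#11 t=8s: DENY
  req#12 t=9s: DENY
  req#13 t=10s: DENY
  req#14 t=11s: ALLOW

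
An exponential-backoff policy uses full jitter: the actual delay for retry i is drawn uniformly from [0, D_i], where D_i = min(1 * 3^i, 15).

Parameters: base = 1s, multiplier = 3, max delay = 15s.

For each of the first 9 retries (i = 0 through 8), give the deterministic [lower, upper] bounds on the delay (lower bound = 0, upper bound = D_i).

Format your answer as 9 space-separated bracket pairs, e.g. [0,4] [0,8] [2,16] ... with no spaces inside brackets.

Computing bounds per retry:
  i=0: D_i=min(1*3^0,15)=1, bounds=[0,1]
  i=1: D_i=min(1*3^1,15)=3, bounds=[0,3]
  i=2: D_i=min(1*3^2,15)=9, bounds=[0,9]
  i=3: D_i=min(1*3^3,15)=15, bounds=[0,15]
  i=4: D_i=min(1*3^4,15)=15, bounds=[0,15]
  i=5: D_i=min(1*3^5,15)=15, bounds=[0,15]
  i=6: D_i=min(1*3^6,15)=15, bounds=[0,15]
  i=7: D_i=min(1*3^7,15)=15, bounds=[0,15]
  i=8: D_i=min(1*3^8,15)=15, bounds=[0,15]

Answer: [0,1] [0,3] [0,9] [0,15] [0,15] [0,15] [0,15] [0,15] [0,15]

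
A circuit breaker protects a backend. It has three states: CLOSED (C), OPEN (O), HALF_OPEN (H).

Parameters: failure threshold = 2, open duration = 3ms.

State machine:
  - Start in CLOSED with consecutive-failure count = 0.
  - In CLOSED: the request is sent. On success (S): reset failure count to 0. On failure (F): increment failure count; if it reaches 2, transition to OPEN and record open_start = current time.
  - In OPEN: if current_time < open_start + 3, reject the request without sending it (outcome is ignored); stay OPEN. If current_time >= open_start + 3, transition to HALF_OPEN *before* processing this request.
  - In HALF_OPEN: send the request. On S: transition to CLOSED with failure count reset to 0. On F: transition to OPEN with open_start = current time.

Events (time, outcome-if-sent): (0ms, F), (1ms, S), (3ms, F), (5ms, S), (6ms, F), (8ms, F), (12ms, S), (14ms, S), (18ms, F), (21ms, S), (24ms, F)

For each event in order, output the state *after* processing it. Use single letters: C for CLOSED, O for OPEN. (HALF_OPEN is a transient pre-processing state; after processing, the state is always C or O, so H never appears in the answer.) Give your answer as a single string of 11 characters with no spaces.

State after each event:
  event#1 t=0ms outcome=F: state=CLOSED
  event#2 t=1ms outcome=S: state=CLOSED
  event#3 t=3ms outcome=F: state=CLOSED
  event#4 t=5ms outcome=S: state=CLOSED
  event#5 t=6ms outcome=F: state=CLOSED
  event#6 t=8ms outcome=F: state=OPEN
  event#7 t=12ms outcome=S: state=CLOSED
  event#8 t=14ms outcome=S: state=CLOSED
  event#9 t=18ms outcome=F: state=CLOSED
  event#10 t=21ms outcome=S: state=CLOSED
  event#11 t=24ms outcome=F: state=CLOSED

Answer: CCCCCOCCCCC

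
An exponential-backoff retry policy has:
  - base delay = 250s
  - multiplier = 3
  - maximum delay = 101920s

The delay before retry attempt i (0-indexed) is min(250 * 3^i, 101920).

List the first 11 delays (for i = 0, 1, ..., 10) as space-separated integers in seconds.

Computing each delay:
  i=0: min(250*3^0, 101920) = 250
  i=1: min(250*3^1, 101920) = 750
  i=2: min(250*3^2, 101920) = 2250
  i=3: min(250*3^3, 101920) = 6750
  i=4: min(250*3^4, 101920) = 20250
  i=5: min(250*3^5, 101920) = 60750
  i=6: min(250*3^6, 101920) = 101920
  i=7: min(250*3^7, 101920) = 101920
  i=8: min(250*3^8, 101920) = 101920
  i=9: min(250*3^9, 101920) = 101920
  i=10: min(250*3^10, 101920) = 101920

Answer: 250 750 2250 6750 20250 60750 101920 101920 101920 101920 101920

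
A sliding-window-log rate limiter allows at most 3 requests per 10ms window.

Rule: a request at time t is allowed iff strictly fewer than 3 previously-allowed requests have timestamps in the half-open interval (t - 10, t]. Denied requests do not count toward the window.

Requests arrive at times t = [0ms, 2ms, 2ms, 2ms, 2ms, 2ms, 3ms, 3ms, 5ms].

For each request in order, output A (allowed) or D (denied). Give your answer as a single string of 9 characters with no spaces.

Tracking allowed requests in the window:
  req#1 t=0ms: ALLOW
  req#2 t=2ms: ALLOW
  req#3 t=2ms: ALLOW
  req#4 t=2ms: DENY
  req#5 t=2ms: DENY
  req#6 t=2ms: DENY
  req#7 t=3ms: DENY
  req#8 t=3ms: DENY
  req#9 t=5ms: DENY

Answer: AAADDDDDD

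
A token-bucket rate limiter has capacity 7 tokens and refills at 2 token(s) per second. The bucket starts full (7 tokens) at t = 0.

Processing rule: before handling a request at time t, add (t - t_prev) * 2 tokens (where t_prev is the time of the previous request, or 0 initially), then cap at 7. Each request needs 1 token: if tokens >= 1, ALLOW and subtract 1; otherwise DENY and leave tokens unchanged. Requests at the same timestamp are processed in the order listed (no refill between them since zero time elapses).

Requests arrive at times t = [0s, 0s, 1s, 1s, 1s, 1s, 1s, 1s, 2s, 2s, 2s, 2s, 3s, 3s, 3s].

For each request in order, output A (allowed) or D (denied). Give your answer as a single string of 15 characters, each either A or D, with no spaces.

Answer: AAAAAAAAAAADAAD

Derivation:
Simulating step by step:
  req#1 t=0s: ALLOW
  req#2 t=0s: ALLOW
  req#3 t=1s: ALLOW
  req#4 t=1s: ALLOW
  req#5 t=1s: ALLOW
  req#6 t=1s: ALLOW
  req#7 t=1s: ALLOW
  req#8 t=1s: ALLOW
  req#9 t=2s: ALLOW
  req#10 t=2s: ALLOW
  req#11 t=2s: ALLOW
  req#12 t=2s: DENY
  req#13 t=3s: ALLOW
  req#14 t=3s: ALLOW
  req#15 t=3s: DENY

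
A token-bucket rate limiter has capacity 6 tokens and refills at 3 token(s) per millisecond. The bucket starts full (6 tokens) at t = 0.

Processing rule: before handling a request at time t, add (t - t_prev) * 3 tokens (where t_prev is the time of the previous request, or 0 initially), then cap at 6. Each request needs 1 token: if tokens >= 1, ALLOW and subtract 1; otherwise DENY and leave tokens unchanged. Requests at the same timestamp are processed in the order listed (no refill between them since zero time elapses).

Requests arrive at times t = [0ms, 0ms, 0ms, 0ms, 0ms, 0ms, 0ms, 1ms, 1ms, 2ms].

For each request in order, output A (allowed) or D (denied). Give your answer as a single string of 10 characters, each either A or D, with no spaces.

Answer: AAAAAADAAA

Derivation:
Simulating step by step:
  req#1 t=0ms: ALLOW
  req#2 t=0ms: ALLOW
  req#3 t=0ms: ALLOW
  req#4 t=0ms: ALLOW
  req#5 t=0ms: ALLOW
  req#6 t=0ms: ALLOW
  req#7 t=0ms: DENY
  req#8 t=1ms: ALLOW
  req#9 t=1ms: ALLOW
  req#10 t=2ms: ALLOW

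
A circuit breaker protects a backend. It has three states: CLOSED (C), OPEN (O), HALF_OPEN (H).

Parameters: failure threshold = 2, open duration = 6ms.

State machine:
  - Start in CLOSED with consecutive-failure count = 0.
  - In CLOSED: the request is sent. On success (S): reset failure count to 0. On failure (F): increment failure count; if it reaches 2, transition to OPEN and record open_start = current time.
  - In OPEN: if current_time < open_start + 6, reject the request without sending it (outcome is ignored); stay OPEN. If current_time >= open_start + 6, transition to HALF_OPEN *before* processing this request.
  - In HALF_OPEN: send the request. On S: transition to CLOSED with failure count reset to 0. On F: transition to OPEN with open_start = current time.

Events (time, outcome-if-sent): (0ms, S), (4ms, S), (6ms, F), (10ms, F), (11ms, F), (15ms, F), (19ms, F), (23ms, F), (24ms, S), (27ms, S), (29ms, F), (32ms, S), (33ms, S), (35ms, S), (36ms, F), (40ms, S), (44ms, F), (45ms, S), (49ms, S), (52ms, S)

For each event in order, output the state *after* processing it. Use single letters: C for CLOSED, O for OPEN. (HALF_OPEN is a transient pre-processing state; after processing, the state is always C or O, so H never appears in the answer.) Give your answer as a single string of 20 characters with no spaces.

State after each event:
  event#1 t=0ms outcome=S: state=CLOSED
  event#2 t=4ms outcome=S: state=CLOSED
  event#3 t=6ms outcome=F: state=CLOSED
  event#4 t=10ms outcome=F: state=OPEN
  event#5 t=11ms outcome=F: state=OPEN
  event#6 t=15ms outcome=F: state=OPEN
  event#7 t=19ms outcome=F: state=OPEN
  event#8 t=23ms outcome=F: state=OPEN
  event#9 t=24ms outcome=S: state=OPEN
  event#10 t=27ms outcome=S: state=CLOSED
  event#11 t=29ms outcome=F: state=CLOSED
  event#12 t=32ms outcome=S: state=CLOSED
  event#13 t=33ms outcome=S: state=CLOSED
  event#14 t=35ms outcome=S: state=CLOSED
  event#15 t=36ms outcome=F: state=CLOSED
  event#16 t=40ms outcome=S: state=CLOSED
  event#17 t=44ms outcome=F: state=CLOSED
  event#18 t=45ms outcome=S: state=CLOSED
  event#19 t=49ms outcome=S: state=CLOSED
  event#20 t=52ms outcome=S: state=CLOSED

Answer: CCCOOOOOOCCCCCCCCCCC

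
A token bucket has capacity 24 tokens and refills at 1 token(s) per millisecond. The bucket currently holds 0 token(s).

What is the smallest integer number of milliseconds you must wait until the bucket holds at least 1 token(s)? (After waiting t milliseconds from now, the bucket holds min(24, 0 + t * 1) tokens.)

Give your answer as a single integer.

Need 0 + t * 1 >= 1, so t >= 1/1.
Smallest integer t = ceil(1/1) = 1.

Answer: 1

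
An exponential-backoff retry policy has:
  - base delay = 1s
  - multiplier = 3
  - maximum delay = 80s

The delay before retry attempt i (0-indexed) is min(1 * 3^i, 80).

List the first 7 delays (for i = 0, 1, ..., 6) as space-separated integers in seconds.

Answer: 1 3 9 27 80 80 80

Derivation:
Computing each delay:
  i=0: min(1*3^0, 80) = 1
  i=1: min(1*3^1, 80) = 3
  i=2: min(1*3^2, 80) = 9
  i=3: min(1*3^3, 80) = 27
  i=4: min(1*3^4, 80) = 80
  i=5: min(1*3^5, 80) = 80
  i=6: min(1*3^6, 80) = 80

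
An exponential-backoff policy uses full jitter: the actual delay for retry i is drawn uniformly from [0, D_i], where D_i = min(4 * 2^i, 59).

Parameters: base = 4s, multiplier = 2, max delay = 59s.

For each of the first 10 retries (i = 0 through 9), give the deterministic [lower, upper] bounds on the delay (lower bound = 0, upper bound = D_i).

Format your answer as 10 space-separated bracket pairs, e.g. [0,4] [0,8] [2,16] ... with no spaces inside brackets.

Computing bounds per retry:
  i=0: D_i=min(4*2^0,59)=4, bounds=[0,4]
  i=1: D_i=min(4*2^1,59)=8, bounds=[0,8]
  i=2: D_i=min(4*2^2,59)=16, bounds=[0,16]
  i=3: D_i=min(4*2^3,59)=32, bounds=[0,32]
  i=4: D_i=min(4*2^4,59)=59, bounds=[0,59]
  i=5: D_i=min(4*2^5,59)=59, bounds=[0,59]
  i=6: D_i=min(4*2^6,59)=59, bounds=[0,59]
  i=7: D_i=min(4*2^7,59)=59, bounds=[0,59]
  i=8: D_i=min(4*2^8,59)=59, bounds=[0,59]
  i=9: D_i=min(4*2^9,59)=59, bounds=[0,59]

Answer: [0,4] [0,8] [0,16] [0,32] [0,59] [0,59] [0,59] [0,59] [0,59] [0,59]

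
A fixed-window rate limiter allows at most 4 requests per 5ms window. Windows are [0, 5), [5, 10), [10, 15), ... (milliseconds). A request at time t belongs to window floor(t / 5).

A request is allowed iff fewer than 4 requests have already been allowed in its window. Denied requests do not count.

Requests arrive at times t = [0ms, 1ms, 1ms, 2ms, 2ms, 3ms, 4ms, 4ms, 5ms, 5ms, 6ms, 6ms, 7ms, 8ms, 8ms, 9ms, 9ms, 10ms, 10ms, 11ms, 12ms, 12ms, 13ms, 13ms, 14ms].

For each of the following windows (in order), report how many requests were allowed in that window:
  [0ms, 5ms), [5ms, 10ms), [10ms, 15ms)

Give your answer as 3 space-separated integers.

Processing requests:
  req#1 t=0ms (window 0): ALLOW
  req#2 t=1ms (window 0): ALLOW
  req#3 t=1ms (window 0): ALLOW
  req#4 t=2ms (window 0): ALLOW
  req#5 t=2ms (window 0): DENY
  req#6 t=3ms (window 0): DENY
  req#7 t=4ms (window 0): DENY
  req#8 t=4ms (window 0): DENY
  req#9 t=5ms (window 1): ALLOW
  req#10 t=5ms (window 1): ALLOW
  req#11 t=6ms (window 1): ALLOW
  req#12 t=6ms (window 1): ALLOW
  req#13 t=7ms (window 1): DENY
  req#14 t=8ms (window 1): DENY
  req#15 t=8ms (window 1): DENY
  req#16 t=9ms (window 1): DENY
  req#17 t=9ms (window 1): DENY
  req#18 t=10ms (window 2): ALLOW
  req#19 t=10ms (window 2): ALLOW
  req#20 t=11ms (window 2): ALLOW
  req#21 t=12ms (window 2): ALLOW
  req#22 t=12ms (window 2): DENY
  req#23 t=13ms (window 2): DENY
  req#24 t=13ms (window 2): DENY
  req#25 t=14ms (window 2): DENY

Allowed counts by window: 4 4 4

Answer: 4 4 4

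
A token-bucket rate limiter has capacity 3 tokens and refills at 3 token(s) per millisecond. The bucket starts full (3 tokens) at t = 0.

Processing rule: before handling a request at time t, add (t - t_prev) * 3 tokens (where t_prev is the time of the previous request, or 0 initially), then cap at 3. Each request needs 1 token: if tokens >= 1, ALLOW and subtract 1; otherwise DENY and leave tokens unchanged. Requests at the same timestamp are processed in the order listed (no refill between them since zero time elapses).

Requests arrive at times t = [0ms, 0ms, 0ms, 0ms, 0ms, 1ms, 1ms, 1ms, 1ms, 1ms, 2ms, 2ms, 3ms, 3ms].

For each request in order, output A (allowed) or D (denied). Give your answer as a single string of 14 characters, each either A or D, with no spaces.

Simulating step by step:
  req#1 t=0ms: ALLOW
  req#2 t=0ms: ALLOW
  req#3 t=0ms: ALLOW
  req#4 t=0ms: DENY
  req#5 t=0ms: DENY
  req#6 t=1ms: ALLOW
  req#7 t=1ms: ALLOW
  req#8 t=1ms: ALLOW
  req#9 t=1ms: DENY
  req#10 t=1ms: DENY
  req#11 t=2ms: ALLOW
  req#12 t=2ms: ALLOW
  req#13 t=3ms: ALLOW
  req#14 t=3ms: ALLOW

Answer: AAADDAAADDAAAA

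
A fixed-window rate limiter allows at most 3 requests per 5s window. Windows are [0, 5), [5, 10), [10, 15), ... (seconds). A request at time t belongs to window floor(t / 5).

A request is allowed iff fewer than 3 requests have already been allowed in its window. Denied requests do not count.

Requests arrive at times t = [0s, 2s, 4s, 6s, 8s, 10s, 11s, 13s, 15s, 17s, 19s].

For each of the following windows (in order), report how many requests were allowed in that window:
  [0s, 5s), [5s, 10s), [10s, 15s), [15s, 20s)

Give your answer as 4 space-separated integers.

Processing requests:
  req#1 t=0s (window 0): ALLOW
  req#2 t=2s (window 0): ALLOW
  req#3 t=4s (window 0): ALLOW
  req#4 t=6s (window 1): ALLOW
  req#5 t=8s (window 1): ALLOW
  req#6 t=10s (window 2): ALLOW
  req#7 t=11s (window 2): ALLOW
  req#8 t=13s (window 2): ALLOW
  req#9 t=15s (window 3): ALLOW
  req#10 t=17s (window 3): ALLOW
  req#11 t=19s (window 3): ALLOW

Allowed counts by window: 3 2 3 3

Answer: 3 2 3 3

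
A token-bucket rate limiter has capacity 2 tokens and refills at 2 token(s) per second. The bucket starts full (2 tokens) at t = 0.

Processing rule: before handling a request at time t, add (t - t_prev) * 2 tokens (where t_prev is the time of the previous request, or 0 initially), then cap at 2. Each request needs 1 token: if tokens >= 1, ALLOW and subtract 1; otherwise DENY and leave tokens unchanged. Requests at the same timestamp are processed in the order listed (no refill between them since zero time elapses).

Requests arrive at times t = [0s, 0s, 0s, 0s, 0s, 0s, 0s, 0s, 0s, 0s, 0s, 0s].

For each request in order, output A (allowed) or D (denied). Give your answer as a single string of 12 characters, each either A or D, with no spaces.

Answer: AADDDDDDDDDD

Derivation:
Simulating step by step:
  req#1 t=0s: ALLOW
  req#2 t=0s: ALLOW
  req#3 t=0s: DENY
  req#4 t=0s: DENY
  req#5 t=0s: DENY
  req#6 t=0s: DENY
  req#7 t=0s: DENY
  req#8 t=0s: DENY
  req#9 t=0s: DENY
  req#10 t=0s: DENY
  req#11 t=0s: DENY
  req#12 t=0s: DENY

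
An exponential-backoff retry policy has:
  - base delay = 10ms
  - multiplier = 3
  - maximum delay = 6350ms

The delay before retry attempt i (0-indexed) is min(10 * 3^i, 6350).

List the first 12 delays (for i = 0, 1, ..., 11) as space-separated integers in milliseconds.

Computing each delay:
  i=0: min(10*3^0, 6350) = 10
  i=1: min(10*3^1, 6350) = 30
  i=2: min(10*3^2, 6350) = 90
  i=3: min(10*3^3, 6350) = 270
  i=4: min(10*3^4, 6350) = 810
  i=5: min(10*3^5, 6350) = 2430
  i=6: min(10*3^6, 6350) = 6350
  i=7: min(10*3^7, 6350) = 6350
  i=8: min(10*3^8, 6350) = 6350
  i=9: min(10*3^9, 6350) = 6350
  i=10: min(10*3^10, 6350) = 6350
  i=11: min(10*3^11, 6350) = 6350

Answer: 10 30 90 270 810 2430 6350 6350 6350 6350 6350 6350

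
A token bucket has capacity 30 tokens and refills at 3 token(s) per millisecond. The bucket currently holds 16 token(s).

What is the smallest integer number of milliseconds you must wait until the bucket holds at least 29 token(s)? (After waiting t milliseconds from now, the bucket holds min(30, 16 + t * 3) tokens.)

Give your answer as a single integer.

Answer: 5

Derivation:
Need 16 + t * 3 >= 29, so t >= 13/3.
Smallest integer t = ceil(13/3) = 5.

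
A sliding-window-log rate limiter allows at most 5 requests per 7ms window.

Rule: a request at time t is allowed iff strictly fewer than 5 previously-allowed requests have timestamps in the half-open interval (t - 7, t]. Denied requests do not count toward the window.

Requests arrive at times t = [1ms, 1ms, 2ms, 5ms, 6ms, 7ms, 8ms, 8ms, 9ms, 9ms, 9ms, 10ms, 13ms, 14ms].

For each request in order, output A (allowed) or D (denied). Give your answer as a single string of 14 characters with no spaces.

Tracking allowed requests in the window:
  req#1 t=1ms: ALLOW
  req#2 t=1ms: ALLOW
  req#3 t=2ms: ALLOW
  req#4 t=5ms: ALLOW
  req#5 t=6ms: ALLOW
  req#6 t=7ms: DENY
  req#7 t=8ms: ALLOW
  req#8 t=8ms: ALLOW
  req#9 t=9ms: ALLOW
  req#10 t=9ms: DENY
  req#11 t=9ms: DENY
  req#12 t=10ms: DENY
  req#13 t=13ms: ALLOW
  req#14 t=14ms: ALLOW

Answer: AAAAADAAADDDAA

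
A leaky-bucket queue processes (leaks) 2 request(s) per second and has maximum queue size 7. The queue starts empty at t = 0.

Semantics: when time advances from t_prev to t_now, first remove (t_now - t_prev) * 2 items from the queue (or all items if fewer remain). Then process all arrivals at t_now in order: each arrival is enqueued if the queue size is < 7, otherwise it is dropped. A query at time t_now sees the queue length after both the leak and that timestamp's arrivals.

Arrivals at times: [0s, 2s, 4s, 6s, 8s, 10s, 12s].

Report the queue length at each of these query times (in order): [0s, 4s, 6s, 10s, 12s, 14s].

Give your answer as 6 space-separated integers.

Queue lengths at query times:
  query t=0s: backlog = 1
  query t=4s: backlog = 1
  query t=6s: backlog = 1
  query t=10s: backlog = 1
  query t=12s: backlog = 1
  query t=14s: backlog = 0

Answer: 1 1 1 1 1 0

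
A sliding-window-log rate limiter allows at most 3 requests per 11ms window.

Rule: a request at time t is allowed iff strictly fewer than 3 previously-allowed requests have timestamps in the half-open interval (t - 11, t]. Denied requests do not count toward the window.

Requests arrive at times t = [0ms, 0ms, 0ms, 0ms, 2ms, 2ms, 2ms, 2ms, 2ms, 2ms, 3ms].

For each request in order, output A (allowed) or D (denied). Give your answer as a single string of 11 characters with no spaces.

Answer: AAADDDDDDDD

Derivation:
Tracking allowed requests in the window:
  req#1 t=0ms: ALLOW
  req#2 t=0ms: ALLOW
  req#3 t=0ms: ALLOW
  req#4 t=0ms: DENY
  req#5 t=2ms: DENY
  req#6 t=2ms: DENY
  req#7 t=2ms: DENY
  req#8 t=2ms: DENY
  req#9 t=2ms: DENY
  req#10 t=2ms: DENY
  req#11 t=3ms: DENY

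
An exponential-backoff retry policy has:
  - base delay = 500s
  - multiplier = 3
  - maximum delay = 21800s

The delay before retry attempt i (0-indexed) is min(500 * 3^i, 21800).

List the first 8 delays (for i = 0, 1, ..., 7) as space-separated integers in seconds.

Answer: 500 1500 4500 13500 21800 21800 21800 21800

Derivation:
Computing each delay:
  i=0: min(500*3^0, 21800) = 500
  i=1: min(500*3^1, 21800) = 1500
  i=2: min(500*3^2, 21800) = 4500
  i=3: min(500*3^3, 21800) = 13500
  i=4: min(500*3^4, 21800) = 21800
  i=5: min(500*3^5, 21800) = 21800
  i=6: min(500*3^6, 21800) = 21800
  i=7: min(500*3^7, 21800) = 21800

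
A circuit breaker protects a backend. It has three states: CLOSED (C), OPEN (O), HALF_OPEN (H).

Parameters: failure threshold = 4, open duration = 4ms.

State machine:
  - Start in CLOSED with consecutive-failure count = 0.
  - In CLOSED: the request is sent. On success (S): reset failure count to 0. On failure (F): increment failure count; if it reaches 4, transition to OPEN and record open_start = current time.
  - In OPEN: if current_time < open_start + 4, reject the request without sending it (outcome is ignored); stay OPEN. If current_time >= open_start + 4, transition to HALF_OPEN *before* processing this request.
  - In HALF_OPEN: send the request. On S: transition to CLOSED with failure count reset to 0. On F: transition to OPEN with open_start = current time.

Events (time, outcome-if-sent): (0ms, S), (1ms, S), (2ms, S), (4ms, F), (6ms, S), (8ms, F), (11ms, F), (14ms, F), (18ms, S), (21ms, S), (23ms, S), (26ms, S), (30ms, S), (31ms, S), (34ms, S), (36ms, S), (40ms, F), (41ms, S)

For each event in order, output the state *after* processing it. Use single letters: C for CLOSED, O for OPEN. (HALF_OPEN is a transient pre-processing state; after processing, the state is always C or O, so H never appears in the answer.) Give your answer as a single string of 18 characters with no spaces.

Answer: CCCCCCCCCCCCCCCCCC

Derivation:
State after each event:
  event#1 t=0ms outcome=S: state=CLOSED
  event#2 t=1ms outcome=S: state=CLOSED
  event#3 t=2ms outcome=S: state=CLOSED
  event#4 t=4ms outcome=F: state=CLOSED
  event#5 t=6ms outcome=S: state=CLOSED
  event#6 t=8ms outcome=F: state=CLOSED
  event#7 t=11ms outcome=F: state=CLOSED
  event#8 t=14ms outcome=F: state=CLOSED
  event#9 t=18ms outcome=S: state=CLOSED
  event#10 t=21ms outcome=S: state=CLOSED
  event#11 t=23ms outcome=S: state=CLOSED
  event#12 t=26ms outcome=S: state=CLOSED
  event#13 t=30ms outcome=S: state=CLOSED
  event#14 t=31ms outcome=S: state=CLOSED
  event#15 t=34ms outcome=S: state=CLOSED
  event#16 t=36ms outcome=S: state=CLOSED
  event#17 t=40ms outcome=F: state=CLOSED
  event#18 t=41ms outcome=S: state=CLOSED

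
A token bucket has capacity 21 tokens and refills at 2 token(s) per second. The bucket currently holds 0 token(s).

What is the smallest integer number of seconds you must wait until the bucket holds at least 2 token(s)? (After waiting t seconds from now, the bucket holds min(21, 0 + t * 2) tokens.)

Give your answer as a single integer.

Answer: 1

Derivation:
Need 0 + t * 2 >= 2, so t >= 2/2.
Smallest integer t = ceil(2/2) = 1.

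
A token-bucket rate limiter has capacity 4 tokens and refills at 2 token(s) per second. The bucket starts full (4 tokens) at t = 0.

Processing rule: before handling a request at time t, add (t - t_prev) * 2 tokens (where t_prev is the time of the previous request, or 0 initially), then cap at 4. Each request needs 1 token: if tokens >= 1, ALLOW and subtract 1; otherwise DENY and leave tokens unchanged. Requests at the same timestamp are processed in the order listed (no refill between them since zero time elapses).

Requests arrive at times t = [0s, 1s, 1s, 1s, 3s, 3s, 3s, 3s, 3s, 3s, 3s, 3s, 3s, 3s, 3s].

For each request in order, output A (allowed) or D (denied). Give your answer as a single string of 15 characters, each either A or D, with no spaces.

Simulating step by step:
  req#1 t=0s: ALLOW
  req#2 t=1s: ALLOW
  req#3 t=1s: ALLOW
  req#4 t=1s: ALLOW
  req#5 t=3s: ALLOW
  req#6 t=3s: ALLOW
  req#7 t=3s: ALLOW
  req#8 t=3s: ALLOW
  req#9 t=3s: DENY
  req#10 t=3s: DENY
  req#11 t=3s: DENY
  req#12 t=3s: DENY
  req#13 t=3s: DENY
  req#14 t=3s: DENY
  req#15 t=3s: DENY

Answer: AAAAAAAADDDDDDD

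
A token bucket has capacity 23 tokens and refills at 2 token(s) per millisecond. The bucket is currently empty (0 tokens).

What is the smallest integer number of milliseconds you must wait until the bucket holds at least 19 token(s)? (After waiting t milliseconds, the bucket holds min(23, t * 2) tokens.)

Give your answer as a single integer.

Need t * 2 >= 19, so t >= 19/2.
Smallest integer t = ceil(19/2) = 10.

Answer: 10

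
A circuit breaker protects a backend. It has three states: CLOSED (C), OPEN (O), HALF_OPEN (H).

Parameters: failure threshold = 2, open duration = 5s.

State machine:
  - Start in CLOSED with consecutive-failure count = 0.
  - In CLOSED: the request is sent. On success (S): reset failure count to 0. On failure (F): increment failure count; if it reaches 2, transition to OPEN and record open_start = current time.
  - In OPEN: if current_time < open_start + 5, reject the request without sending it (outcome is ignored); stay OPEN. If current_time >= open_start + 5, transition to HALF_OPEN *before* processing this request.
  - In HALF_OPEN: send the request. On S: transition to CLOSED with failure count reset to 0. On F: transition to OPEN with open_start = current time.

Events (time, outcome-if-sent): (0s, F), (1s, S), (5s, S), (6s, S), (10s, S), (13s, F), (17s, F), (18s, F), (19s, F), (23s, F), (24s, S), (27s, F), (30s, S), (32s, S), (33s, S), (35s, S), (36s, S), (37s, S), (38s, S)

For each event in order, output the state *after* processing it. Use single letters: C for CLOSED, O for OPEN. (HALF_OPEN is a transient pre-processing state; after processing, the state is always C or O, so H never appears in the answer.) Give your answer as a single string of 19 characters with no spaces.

State after each event:
  event#1 t=0s outcome=F: state=CLOSED
  event#2 t=1s outcome=S: state=CLOSED
  event#3 t=5s outcome=S: state=CLOSED
  event#4 t=6s outcome=S: state=CLOSED
  event#5 t=10s outcome=S: state=CLOSED
  event#6 t=13s outcome=F: state=CLOSED
  event#7 t=17s outcome=F: state=OPEN
  event#8 t=18s outcome=F: state=OPEN
  event#9 t=19s outcome=F: state=OPEN
  event#10 t=23s outcome=F: state=OPEN
  event#11 t=24s outcome=S: state=OPEN
  event#12 t=27s outcome=F: state=OPEN
  event#13 t=30s outcome=S: state=CLOSED
  event#14 t=32s outcome=S: state=CLOSED
  event#15 t=33s outcome=S: state=CLOSED
  event#16 t=35s outcome=S: state=CLOSED
  event#17 t=36s outcome=S: state=CLOSED
  event#18 t=37s outcome=S: state=CLOSED
  event#19 t=38s outcome=S: state=CLOSED

Answer: CCCCCCOOOOOOCCCCCCC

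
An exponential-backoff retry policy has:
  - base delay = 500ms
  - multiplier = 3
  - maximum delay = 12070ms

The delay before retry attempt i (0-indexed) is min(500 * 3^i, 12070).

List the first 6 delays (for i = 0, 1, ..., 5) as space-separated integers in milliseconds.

Computing each delay:
  i=0: min(500*3^0, 12070) = 500
  i=1: min(500*3^1, 12070) = 1500
  i=2: min(500*3^2, 12070) = 4500
  i=3: min(500*3^3, 12070) = 12070
  i=4: min(500*3^4, 12070) = 12070
  i=5: min(500*3^5, 12070) = 12070

Answer: 500 1500 4500 12070 12070 12070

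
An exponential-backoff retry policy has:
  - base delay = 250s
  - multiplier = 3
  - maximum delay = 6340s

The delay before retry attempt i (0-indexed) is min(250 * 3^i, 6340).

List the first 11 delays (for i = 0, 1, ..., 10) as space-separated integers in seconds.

Answer: 250 750 2250 6340 6340 6340 6340 6340 6340 6340 6340

Derivation:
Computing each delay:
  i=0: min(250*3^0, 6340) = 250
  i=1: min(250*3^1, 6340) = 750
  i=2: min(250*3^2, 6340) = 2250
  i=3: min(250*3^3, 6340) = 6340
  i=4: min(250*3^4, 6340) = 6340
  i=5: min(250*3^5, 6340) = 6340
  i=6: min(250*3^6, 6340) = 6340
  i=7: min(250*3^7, 6340) = 6340
  i=8: min(250*3^8, 6340) = 6340
  i=9: min(250*3^9, 6340) = 6340
  i=10: min(250*3^10, 6340) = 6340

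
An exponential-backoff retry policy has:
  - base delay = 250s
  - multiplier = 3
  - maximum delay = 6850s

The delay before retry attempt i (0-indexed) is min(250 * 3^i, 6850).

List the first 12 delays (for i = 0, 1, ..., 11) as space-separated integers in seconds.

Answer: 250 750 2250 6750 6850 6850 6850 6850 6850 6850 6850 6850

Derivation:
Computing each delay:
  i=0: min(250*3^0, 6850) = 250
  i=1: min(250*3^1, 6850) = 750
  i=2: min(250*3^2, 6850) = 2250
  i=3: min(250*3^3, 6850) = 6750
  i=4: min(250*3^4, 6850) = 6850
  i=5: min(250*3^5, 6850) = 6850
  i=6: min(250*3^6, 6850) = 6850
  i=7: min(250*3^7, 6850) = 6850
  i=8: min(250*3^8, 6850) = 6850
  i=9: min(250*3^9, 6850) = 6850
  i=10: min(250*3^10, 6850) = 6850
  i=11: min(250*3^11, 6850) = 6850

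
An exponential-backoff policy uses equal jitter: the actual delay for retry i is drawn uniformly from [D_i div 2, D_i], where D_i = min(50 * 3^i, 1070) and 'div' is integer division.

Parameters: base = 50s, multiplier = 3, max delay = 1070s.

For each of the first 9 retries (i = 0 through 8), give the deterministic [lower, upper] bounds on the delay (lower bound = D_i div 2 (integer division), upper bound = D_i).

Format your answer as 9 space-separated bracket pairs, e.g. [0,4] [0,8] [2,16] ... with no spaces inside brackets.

Computing bounds per retry:
  i=0: D_i=min(50*3^0,1070)=50, bounds=[25,50]
  i=1: D_i=min(50*3^1,1070)=150, bounds=[75,150]
  i=2: D_i=min(50*3^2,1070)=450, bounds=[225,450]
  i=3: D_i=min(50*3^3,1070)=1070, bounds=[535,1070]
  i=4: D_i=min(50*3^4,1070)=1070, bounds=[535,1070]
  i=5: D_i=min(50*3^5,1070)=1070, bounds=[535,1070]
  i=6: D_i=min(50*3^6,1070)=1070, bounds=[535,1070]
  i=7: D_i=min(50*3^7,1070)=1070, bounds=[535,1070]
  i=8: D_i=min(50*3^8,1070)=1070, bounds=[535,1070]

Answer: [25,50] [75,150] [225,450] [535,1070] [535,1070] [535,1070] [535,1070] [535,1070] [535,1070]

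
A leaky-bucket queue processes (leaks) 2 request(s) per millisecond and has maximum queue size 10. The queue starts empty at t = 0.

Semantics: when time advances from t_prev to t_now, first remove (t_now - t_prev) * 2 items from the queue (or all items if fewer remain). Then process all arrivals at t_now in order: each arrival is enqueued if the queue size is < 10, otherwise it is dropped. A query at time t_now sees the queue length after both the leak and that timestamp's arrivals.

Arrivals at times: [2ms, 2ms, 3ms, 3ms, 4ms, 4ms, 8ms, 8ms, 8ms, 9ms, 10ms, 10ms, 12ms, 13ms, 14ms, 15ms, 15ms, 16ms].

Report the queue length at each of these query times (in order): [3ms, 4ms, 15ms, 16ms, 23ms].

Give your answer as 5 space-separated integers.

Queue lengths at query times:
  query t=3ms: backlog = 2
  query t=4ms: backlog = 2
  query t=15ms: backlog = 2
  query t=16ms: backlog = 1
  query t=23ms: backlog = 0

Answer: 2 2 2 1 0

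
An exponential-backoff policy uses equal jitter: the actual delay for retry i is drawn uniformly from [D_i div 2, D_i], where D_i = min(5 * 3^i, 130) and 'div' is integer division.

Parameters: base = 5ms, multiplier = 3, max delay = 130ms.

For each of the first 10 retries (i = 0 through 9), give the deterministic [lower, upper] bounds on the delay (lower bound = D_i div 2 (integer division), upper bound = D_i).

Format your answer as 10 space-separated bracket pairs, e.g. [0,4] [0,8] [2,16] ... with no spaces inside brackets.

Answer: [2,5] [7,15] [22,45] [65,130] [65,130] [65,130] [65,130] [65,130] [65,130] [65,130]

Derivation:
Computing bounds per retry:
  i=0: D_i=min(5*3^0,130)=5, bounds=[2,5]
  i=1: D_i=min(5*3^1,130)=15, bounds=[7,15]
  i=2: D_i=min(5*3^2,130)=45, bounds=[22,45]
  i=3: D_i=min(5*3^3,130)=130, bounds=[65,130]
  i=4: D_i=min(5*3^4,130)=130, bounds=[65,130]
  i=5: D_i=min(5*3^5,130)=130, bounds=[65,130]
  i=6: D_i=min(5*3^6,130)=130, bounds=[65,130]
  i=7: D_i=min(5*3^7,130)=130, bounds=[65,130]
  i=8: D_i=min(5*3^8,130)=130, bounds=[65,130]
  i=9: D_i=min(5*3^9,130)=130, bounds=[65,130]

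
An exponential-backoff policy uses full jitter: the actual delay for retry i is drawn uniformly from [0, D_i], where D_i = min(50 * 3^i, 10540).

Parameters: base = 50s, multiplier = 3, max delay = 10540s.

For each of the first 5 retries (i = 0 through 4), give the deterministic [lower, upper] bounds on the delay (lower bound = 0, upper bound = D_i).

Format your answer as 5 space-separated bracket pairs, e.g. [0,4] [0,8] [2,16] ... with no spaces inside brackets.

Computing bounds per retry:
  i=0: D_i=min(50*3^0,10540)=50, bounds=[0,50]
  i=1: D_i=min(50*3^1,10540)=150, bounds=[0,150]
  i=2: D_i=min(50*3^2,10540)=450, bounds=[0,450]
  i=3: D_i=min(50*3^3,10540)=1350, bounds=[0,1350]
  i=4: D_i=min(50*3^4,10540)=4050, bounds=[0,4050]

Answer: [0,50] [0,150] [0,450] [0,1350] [0,4050]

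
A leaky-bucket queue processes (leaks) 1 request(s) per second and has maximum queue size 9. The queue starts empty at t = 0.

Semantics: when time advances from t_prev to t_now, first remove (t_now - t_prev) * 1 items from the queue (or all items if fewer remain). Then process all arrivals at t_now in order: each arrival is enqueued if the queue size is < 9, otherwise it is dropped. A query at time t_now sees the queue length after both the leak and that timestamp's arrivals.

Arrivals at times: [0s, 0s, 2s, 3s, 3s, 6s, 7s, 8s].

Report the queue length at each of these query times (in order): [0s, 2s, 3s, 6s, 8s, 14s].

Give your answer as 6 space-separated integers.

Queue lengths at query times:
  query t=0s: backlog = 2
  query t=2s: backlog = 1
  query t=3s: backlog = 2
  query t=6s: backlog = 1
  query t=8s: backlog = 1
  query t=14s: backlog = 0

Answer: 2 1 2 1 1 0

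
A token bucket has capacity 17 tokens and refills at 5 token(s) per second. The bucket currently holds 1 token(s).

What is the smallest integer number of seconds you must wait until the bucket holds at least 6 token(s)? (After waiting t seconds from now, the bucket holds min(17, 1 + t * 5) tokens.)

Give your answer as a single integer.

Answer: 1

Derivation:
Need 1 + t * 5 >= 6, so t >= 5/5.
Smallest integer t = ceil(5/5) = 1.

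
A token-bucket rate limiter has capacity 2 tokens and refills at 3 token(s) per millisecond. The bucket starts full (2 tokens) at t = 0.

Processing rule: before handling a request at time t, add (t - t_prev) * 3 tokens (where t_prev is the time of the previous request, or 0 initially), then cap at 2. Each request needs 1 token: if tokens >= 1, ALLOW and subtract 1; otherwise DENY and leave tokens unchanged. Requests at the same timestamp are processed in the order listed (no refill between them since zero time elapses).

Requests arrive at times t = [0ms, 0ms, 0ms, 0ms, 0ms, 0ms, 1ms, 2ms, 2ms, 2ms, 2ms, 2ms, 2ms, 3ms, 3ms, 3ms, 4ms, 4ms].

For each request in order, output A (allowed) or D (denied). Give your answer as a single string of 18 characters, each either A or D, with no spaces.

Simulating step by step:
  req#1 t=0ms: ALLOW
  req#2 t=0ms: ALLOW
  req#3 t=0ms: DENY
  req#4 t=0ms: DENY
  req#5 t=0ms: DENY
  req#6 t=0ms: DENY
  req#7 t=1ms: ALLOW
  req#8 t=2ms: ALLOW
  req#9 t=2ms: ALLOW
  req#10 t=2ms: DENY
  req#11 t=2ms: DENY
  req#12 t=2ms: DENY
  req#13 t=2ms: DENY
  req#14 t=3ms: ALLOW
  req#15 t=3ms: ALLOW
  req#16 t=3ms: DENY
  req#17 t=4ms: ALLOW
  req#18 t=4ms: ALLOW

Answer: AADDDDAAADDDDAADAA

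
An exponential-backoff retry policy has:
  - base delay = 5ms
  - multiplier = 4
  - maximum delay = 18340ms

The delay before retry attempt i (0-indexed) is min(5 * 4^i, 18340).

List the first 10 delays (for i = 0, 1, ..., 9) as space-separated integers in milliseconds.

Computing each delay:
  i=0: min(5*4^0, 18340) = 5
  i=1: min(5*4^1, 18340) = 20
  i=2: min(5*4^2, 18340) = 80
  i=3: min(5*4^3, 18340) = 320
  i=4: min(5*4^4, 18340) = 1280
  i=5: min(5*4^5, 18340) = 5120
  i=6: min(5*4^6, 18340) = 18340
  i=7: min(5*4^7, 18340) = 18340
  i=8: min(5*4^8, 18340) = 18340
  i=9: min(5*4^9, 18340) = 18340

Answer: 5 20 80 320 1280 5120 18340 18340 18340 18340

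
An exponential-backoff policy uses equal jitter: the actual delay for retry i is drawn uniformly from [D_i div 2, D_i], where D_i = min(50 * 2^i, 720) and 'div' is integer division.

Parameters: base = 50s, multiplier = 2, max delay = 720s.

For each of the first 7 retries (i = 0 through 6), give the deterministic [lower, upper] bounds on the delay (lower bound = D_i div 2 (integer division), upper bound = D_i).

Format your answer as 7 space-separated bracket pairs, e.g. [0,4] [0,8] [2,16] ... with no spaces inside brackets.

Computing bounds per retry:
  i=0: D_i=min(50*2^0,720)=50, bounds=[25,50]
  i=1: D_i=min(50*2^1,720)=100, bounds=[50,100]
  i=2: D_i=min(50*2^2,720)=200, bounds=[100,200]
  i=3: D_i=min(50*2^3,720)=400, bounds=[200,400]
  i=4: D_i=min(50*2^4,720)=720, bounds=[360,720]
  i=5: D_i=min(50*2^5,720)=720, bounds=[360,720]
  i=6: D_i=min(50*2^6,720)=720, bounds=[360,720]

Answer: [25,50] [50,100] [100,200] [200,400] [360,720] [360,720] [360,720]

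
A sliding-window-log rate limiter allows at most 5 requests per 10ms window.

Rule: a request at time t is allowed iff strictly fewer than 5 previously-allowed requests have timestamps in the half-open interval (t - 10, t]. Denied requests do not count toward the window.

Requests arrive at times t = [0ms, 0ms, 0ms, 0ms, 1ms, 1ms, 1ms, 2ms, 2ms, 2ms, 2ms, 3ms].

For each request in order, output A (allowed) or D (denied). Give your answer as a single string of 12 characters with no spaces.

Tracking allowed requests in the window:
  req#1 t=0ms: ALLOW
  req#2 t=0ms: ALLOW
  req#3 t=0ms: ALLOW
  req#4 t=0ms: ALLOW
  req#5 t=1ms: ALLOW
  req#6 t=1ms: DENY
  req#7 t=1ms: DENY
  req#8 t=2ms: DENY
  req#9 t=2ms: DENY
  req#10 t=2ms: DENY
  req#11 t=2ms: DENY
  req#12 t=3ms: DENY

Answer: AAAAADDDDDDD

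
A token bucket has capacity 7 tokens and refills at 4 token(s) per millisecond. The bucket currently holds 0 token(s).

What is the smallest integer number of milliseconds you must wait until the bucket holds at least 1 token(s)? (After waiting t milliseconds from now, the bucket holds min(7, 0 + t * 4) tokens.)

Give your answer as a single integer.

Need 0 + t * 4 >= 1, so t >= 1/4.
Smallest integer t = ceil(1/4) = 1.

Answer: 1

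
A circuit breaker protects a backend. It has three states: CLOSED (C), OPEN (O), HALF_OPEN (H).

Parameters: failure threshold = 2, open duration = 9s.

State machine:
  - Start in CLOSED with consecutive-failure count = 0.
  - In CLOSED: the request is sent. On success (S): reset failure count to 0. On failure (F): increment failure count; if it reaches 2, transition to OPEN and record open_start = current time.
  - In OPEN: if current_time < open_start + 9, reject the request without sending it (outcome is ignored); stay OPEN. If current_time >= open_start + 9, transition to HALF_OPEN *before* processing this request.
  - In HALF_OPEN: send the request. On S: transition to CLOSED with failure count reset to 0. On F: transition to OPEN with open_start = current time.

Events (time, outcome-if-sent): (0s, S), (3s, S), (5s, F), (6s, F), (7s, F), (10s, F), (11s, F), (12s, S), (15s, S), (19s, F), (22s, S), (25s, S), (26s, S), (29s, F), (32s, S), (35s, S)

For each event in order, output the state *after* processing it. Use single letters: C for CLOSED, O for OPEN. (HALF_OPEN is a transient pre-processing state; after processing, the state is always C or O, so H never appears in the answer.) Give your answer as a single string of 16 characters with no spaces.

Answer: CCCOOOOOCCCCCCCC

Derivation:
State after each event:
  event#1 t=0s outcome=S: state=CLOSED
  event#2 t=3s outcome=S: state=CLOSED
  event#3 t=5s outcome=F: state=CLOSED
  event#4 t=6s outcome=F: state=OPEN
  event#5 t=7s outcome=F: state=OPEN
  event#6 t=10s outcome=F: state=OPEN
  event#7 t=11s outcome=F: state=OPEN
  event#8 t=12s outcome=S: state=OPEN
  event#9 t=15s outcome=S: state=CLOSED
  event#10 t=19s outcome=F: state=CLOSED
  event#11 t=22s outcome=S: state=CLOSED
  event#12 t=25s outcome=S: state=CLOSED
  event#13 t=26s outcome=S: state=CLOSED
  event#14 t=29s outcome=F: state=CLOSED
  event#15 t=32s outcome=S: state=CLOSED
  event#16 t=35s outcome=S: state=CLOSED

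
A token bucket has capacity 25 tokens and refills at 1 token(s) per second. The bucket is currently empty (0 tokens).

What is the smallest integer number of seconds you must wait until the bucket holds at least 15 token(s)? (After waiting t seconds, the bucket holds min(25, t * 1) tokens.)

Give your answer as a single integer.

Need t * 1 >= 15, so t >= 15/1.
Smallest integer t = ceil(15/1) = 15.

Answer: 15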